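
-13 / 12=-1.08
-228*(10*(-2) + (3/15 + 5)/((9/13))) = 42712/15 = 2847.47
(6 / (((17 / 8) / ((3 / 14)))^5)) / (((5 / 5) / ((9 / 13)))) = 13436928 / 310225975787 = 0.00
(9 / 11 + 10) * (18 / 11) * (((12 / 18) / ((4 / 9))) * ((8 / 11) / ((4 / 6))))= 38556 / 1331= 28.97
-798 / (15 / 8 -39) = 2128 / 99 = 21.49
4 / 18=2 / 9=0.22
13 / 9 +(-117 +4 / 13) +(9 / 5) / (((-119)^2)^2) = -13519996952767 / 117312343785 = -115.25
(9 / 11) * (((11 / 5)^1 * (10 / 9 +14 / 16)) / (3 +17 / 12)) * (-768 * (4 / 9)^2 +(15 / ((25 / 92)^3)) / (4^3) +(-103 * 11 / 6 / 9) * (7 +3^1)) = -2110508257 / 7453125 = -283.17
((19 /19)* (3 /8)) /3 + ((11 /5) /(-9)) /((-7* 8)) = 163 /1260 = 0.13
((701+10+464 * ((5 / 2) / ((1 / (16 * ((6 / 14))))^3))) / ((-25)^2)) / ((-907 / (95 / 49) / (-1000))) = 19536650136 / 15243949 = 1281.60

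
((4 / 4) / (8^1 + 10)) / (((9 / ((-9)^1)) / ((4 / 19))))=-2 / 171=-0.01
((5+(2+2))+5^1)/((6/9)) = 21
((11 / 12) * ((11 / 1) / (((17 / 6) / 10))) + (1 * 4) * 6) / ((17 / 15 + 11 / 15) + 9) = 15195 / 2771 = 5.48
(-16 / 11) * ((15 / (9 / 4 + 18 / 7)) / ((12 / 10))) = -1120 / 297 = -3.77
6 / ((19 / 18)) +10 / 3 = 514 / 57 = 9.02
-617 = -617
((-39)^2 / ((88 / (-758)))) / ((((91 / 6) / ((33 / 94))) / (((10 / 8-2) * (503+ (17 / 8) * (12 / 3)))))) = 1224798003 / 10528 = 116337.20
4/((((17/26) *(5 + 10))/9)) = 312/85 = 3.67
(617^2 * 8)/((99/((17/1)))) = 51773704/99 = 522966.71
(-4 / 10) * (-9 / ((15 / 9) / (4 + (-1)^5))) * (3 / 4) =243 / 50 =4.86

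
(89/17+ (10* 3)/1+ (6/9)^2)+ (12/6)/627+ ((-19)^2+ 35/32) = 407030555/1023264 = 397.78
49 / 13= 3.77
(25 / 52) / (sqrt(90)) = 0.05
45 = 45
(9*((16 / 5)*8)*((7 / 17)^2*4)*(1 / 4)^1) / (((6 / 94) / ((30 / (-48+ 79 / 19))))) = -2057472 / 4913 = -418.78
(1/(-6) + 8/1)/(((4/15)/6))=705/4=176.25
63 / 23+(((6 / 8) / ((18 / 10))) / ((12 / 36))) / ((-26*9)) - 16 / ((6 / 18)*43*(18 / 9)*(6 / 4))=2186231 / 925704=2.36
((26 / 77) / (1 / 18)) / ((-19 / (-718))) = 336024 / 1463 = 229.68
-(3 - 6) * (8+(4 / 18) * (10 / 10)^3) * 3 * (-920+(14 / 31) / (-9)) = -18995356 / 279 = -68083.71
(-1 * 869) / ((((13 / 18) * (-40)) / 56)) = 109494 / 65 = 1684.52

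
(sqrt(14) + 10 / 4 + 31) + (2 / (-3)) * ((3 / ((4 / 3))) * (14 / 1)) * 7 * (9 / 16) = -45.45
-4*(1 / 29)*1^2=-4 / 29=-0.14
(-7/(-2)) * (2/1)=7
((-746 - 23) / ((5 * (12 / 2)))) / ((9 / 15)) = -42.72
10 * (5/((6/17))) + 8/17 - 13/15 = 141.27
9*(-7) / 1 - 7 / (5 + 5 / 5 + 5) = -700 / 11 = -63.64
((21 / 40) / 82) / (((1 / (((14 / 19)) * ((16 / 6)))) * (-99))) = -49 / 385605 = -0.00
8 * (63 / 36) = 14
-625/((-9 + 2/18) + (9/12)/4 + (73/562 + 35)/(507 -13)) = 6246630000/86256223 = 72.42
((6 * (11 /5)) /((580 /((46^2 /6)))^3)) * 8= 3256789558 /137188125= 23.74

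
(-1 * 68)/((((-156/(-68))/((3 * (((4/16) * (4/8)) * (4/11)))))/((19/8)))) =-5491/572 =-9.60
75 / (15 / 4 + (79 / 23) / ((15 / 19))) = 103500 / 11179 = 9.26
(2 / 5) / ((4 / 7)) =7 / 10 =0.70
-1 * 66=-66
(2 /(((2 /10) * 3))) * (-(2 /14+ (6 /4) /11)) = -215 /231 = -0.93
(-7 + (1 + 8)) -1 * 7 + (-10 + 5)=-10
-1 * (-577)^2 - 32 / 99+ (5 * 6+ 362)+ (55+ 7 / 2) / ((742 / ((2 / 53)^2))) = -34308461224522 / 103171761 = -332537.32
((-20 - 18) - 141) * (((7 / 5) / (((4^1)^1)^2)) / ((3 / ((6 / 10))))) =-1253 / 400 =-3.13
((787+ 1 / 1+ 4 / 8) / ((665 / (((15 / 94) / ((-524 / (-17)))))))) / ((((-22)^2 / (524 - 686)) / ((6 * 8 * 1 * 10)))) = -5143095 / 5214979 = -0.99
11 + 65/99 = 1154/99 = 11.66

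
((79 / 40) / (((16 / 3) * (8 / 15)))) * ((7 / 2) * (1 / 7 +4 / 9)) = 2923 / 2048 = 1.43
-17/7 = -2.43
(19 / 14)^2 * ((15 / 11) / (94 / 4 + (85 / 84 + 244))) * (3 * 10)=97470 / 347347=0.28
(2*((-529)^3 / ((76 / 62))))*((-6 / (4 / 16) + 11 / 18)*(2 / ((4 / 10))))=9660081936695 / 342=28245853616.07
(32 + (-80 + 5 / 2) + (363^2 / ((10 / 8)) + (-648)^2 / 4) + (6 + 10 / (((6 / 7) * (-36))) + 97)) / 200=113642123 / 108000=1052.24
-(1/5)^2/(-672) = 1/16800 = 0.00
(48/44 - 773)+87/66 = -16953/22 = -770.59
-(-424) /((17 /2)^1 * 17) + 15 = 5183 /289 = 17.93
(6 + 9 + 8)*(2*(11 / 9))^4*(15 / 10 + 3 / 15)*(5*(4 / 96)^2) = 5724631 / 472392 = 12.12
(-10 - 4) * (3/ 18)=-7/ 3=-2.33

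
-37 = -37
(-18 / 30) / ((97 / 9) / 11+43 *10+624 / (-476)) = -35343 / 25309645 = -0.00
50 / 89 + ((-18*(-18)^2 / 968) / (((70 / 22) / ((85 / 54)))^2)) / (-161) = 1603521 / 2808484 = 0.57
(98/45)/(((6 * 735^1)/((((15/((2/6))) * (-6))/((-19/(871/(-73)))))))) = -1742/20805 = -0.08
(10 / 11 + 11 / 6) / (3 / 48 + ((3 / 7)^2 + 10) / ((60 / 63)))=50680 / 198759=0.25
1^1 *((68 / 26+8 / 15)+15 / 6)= 2203 / 390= 5.65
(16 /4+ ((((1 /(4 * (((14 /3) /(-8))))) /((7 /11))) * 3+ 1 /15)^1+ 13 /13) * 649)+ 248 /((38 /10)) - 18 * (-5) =-6419921 /13965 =-459.72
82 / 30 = 41 / 15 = 2.73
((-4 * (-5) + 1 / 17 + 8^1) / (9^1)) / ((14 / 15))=795 / 238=3.34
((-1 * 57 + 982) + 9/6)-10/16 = 7407/8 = 925.88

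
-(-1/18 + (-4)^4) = -4607/18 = -255.94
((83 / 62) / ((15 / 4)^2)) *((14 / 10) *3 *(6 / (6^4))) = 581 / 313875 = 0.00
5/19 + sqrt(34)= 6.09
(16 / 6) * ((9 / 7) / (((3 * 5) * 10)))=4 / 175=0.02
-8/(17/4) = -32/17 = -1.88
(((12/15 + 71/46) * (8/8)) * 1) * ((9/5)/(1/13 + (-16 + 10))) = -819/1150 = -0.71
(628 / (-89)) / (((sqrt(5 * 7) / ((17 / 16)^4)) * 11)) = -13112797 * sqrt(35) / 561397760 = -0.14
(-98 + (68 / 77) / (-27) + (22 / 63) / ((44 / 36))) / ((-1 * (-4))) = -50804 / 2079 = -24.44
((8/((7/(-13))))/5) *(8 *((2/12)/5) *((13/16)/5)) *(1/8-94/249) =0.03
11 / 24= 0.46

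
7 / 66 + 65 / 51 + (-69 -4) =-80357 / 1122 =-71.62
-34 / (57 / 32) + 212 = 10996 / 57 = 192.91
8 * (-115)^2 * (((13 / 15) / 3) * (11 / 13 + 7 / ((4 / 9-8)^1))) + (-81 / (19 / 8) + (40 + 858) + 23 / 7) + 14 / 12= -64566949 / 40698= -1586.49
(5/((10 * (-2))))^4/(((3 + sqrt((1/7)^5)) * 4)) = 50421/154892288-49 * sqrt(7)/154892288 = 0.00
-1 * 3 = -3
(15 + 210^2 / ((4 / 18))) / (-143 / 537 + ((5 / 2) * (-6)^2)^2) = 106575705 / 4349557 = 24.50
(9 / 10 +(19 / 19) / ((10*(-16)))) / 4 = 143 / 640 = 0.22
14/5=2.80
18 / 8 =9 / 4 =2.25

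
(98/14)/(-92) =-0.08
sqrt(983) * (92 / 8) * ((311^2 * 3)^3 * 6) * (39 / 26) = 5057040640007674629 * sqrt(983) / 2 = 79276269800772529926.94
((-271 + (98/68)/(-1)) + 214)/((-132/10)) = 9935/2244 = 4.43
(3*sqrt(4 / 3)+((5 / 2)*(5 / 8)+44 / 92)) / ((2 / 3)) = 2253 / 736+3*sqrt(3) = 8.26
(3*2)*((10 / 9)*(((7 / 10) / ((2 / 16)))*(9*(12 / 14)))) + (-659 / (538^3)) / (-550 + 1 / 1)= 24621338514323 / 85490758728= 288.00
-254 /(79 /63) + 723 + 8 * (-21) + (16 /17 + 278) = 847949 /1343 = 631.38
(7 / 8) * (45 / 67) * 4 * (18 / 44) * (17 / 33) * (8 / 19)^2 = 257040 / 2926627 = 0.09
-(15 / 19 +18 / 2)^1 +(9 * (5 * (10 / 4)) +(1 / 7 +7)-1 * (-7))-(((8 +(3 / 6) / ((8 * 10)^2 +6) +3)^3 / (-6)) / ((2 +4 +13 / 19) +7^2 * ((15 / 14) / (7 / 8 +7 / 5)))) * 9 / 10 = 5081168160078870641301 / 41122437513585460480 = 123.56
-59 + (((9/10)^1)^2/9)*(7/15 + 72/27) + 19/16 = -115061/2000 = -57.53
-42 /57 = -14 /19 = -0.74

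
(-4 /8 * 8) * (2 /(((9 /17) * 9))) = -136 /81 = -1.68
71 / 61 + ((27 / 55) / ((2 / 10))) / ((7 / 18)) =35113 / 4697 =7.48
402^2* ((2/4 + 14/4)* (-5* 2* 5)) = -32320800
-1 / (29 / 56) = -56 / 29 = -1.93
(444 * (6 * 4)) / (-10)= -5328 / 5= -1065.60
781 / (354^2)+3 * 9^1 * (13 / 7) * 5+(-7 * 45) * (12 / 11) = -896575843 / 9649332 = -92.92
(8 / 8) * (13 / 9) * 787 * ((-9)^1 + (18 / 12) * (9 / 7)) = -112541 / 14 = -8038.64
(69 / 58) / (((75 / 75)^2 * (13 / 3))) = 207 / 754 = 0.27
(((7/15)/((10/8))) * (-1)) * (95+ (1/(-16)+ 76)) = -3829/60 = -63.82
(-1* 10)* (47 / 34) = -235 / 17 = -13.82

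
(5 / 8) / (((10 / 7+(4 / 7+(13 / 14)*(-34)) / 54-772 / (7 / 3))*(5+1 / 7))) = -735 / 1995856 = -0.00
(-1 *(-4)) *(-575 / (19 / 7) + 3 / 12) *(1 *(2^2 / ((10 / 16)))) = -514592 / 95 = -5416.76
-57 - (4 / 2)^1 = -59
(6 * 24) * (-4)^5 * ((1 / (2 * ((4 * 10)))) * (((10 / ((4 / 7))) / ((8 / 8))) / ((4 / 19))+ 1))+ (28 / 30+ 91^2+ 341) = -2196544 / 15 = -146436.27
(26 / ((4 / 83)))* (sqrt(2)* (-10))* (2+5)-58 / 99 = -37765* sqrt(2)-58 / 99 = -53408.36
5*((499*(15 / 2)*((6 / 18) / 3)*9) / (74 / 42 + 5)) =785925 / 284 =2767.34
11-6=5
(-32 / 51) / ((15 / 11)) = -352 / 765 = -0.46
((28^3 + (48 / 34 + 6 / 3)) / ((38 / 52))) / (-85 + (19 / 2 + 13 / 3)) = -58225752 / 137921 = -422.17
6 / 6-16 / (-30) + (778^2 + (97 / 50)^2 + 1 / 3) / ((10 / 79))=358633312433 / 75000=4781777.50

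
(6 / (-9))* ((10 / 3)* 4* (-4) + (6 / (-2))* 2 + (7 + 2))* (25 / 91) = 7550 / 819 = 9.22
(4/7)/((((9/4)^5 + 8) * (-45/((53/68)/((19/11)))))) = -596992/6841435545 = -0.00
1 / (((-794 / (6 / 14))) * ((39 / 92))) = -46 / 36127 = -0.00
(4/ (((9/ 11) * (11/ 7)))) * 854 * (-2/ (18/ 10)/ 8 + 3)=615734/ 81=7601.65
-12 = -12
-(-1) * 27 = 27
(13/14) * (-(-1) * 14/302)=13/302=0.04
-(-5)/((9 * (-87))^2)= 5/613089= 0.00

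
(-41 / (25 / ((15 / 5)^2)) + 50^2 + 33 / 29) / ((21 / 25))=1802624 / 609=2959.97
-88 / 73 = -1.21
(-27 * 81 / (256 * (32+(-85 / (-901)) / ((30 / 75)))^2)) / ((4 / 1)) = -0.00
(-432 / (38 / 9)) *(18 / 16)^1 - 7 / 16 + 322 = 62763 / 304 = 206.46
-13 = -13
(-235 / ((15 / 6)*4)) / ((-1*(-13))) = -47 / 26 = -1.81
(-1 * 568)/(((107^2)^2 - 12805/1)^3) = -71/281441451527041397040792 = -0.00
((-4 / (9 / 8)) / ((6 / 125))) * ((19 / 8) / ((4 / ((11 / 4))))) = -26125 / 216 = -120.95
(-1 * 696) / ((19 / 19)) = -696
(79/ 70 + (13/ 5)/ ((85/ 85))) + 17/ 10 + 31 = 255/ 7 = 36.43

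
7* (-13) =-91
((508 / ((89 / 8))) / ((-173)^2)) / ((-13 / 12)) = -48768 / 34627853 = -0.00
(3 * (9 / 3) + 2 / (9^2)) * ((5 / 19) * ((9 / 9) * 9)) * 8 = 29240 / 171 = 170.99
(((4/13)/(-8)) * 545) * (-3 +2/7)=10355/182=56.90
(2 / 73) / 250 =1 / 9125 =0.00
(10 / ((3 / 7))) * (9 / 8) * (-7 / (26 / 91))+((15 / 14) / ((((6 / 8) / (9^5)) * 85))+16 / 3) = 1012819 / 2856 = 354.63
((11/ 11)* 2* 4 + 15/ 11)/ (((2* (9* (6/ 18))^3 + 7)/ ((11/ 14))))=103/ 854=0.12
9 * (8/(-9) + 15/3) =37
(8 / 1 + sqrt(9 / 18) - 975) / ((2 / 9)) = -8703 / 2 + 9 * sqrt(2) / 4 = -4348.32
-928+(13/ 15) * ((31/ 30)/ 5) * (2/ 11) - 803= -21420722/ 12375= -1730.97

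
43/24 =1.79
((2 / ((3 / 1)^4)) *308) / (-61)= -0.12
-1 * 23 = -23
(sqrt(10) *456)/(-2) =-228 *sqrt(10) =-721.00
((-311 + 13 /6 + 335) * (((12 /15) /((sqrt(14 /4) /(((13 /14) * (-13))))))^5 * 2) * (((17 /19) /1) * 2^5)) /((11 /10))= -3014199826390884352 * sqrt(14) /2259081391875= -4992340.29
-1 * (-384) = 384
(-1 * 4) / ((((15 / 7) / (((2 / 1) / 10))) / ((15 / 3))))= -28 / 15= -1.87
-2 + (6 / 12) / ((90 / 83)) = -277 / 180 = -1.54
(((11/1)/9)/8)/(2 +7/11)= 121/2088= 0.06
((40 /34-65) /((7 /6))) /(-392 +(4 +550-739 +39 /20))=600 /6307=0.10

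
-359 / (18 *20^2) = -359 / 7200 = -0.05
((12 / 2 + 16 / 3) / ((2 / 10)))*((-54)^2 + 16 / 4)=496400 / 3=165466.67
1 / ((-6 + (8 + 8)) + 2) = 1 / 12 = 0.08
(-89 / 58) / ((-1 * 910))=89 / 52780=0.00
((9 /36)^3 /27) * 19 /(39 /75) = 475 /22464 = 0.02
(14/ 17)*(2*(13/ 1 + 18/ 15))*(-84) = -166992/ 85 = -1964.61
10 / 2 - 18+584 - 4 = 567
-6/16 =-3/8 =-0.38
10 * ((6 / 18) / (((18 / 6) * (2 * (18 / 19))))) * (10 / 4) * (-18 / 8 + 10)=14725 / 1296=11.36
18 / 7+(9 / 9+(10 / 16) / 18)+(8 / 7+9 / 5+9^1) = 78367 / 5040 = 15.55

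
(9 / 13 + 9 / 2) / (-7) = -135 / 182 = -0.74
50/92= 0.54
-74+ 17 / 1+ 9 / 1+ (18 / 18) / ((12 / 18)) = -93 / 2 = -46.50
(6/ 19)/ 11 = 6/ 209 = 0.03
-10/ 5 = -2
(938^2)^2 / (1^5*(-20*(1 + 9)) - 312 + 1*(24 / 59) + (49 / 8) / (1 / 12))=-1864220505952 / 1055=-1767033654.93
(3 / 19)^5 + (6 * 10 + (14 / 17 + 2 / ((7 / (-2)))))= 17753658747 / 294655781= 60.25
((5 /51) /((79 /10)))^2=2500 /16232841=0.00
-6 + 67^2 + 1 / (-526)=4483.00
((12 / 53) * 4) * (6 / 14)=144 / 371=0.39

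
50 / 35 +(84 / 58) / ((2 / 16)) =2642 / 203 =13.01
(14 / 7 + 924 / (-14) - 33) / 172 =-0.56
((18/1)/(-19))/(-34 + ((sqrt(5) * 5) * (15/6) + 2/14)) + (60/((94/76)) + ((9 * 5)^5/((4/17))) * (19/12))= 1241720556.48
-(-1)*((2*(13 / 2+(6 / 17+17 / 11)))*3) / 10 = 9423 / 1870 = 5.04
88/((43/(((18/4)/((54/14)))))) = 308/129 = 2.39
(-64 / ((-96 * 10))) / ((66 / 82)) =41 / 495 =0.08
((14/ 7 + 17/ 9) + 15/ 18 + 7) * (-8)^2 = 6752/ 9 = 750.22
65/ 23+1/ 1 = 88/ 23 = 3.83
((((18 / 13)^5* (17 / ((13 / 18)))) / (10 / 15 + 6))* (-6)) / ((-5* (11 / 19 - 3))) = -24718383792 / 2775415175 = -8.91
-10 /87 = -0.11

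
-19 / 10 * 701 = -13319 / 10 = -1331.90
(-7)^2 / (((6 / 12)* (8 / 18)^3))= 35721 / 32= 1116.28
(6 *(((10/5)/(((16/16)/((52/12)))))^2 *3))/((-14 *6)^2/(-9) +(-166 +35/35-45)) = -676/497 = -1.36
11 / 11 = 1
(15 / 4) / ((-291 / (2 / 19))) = -5 / 3686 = -0.00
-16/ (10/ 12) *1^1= -96/ 5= -19.20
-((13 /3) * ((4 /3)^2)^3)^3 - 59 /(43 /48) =-6521621406997552 /449795187729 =-14499.09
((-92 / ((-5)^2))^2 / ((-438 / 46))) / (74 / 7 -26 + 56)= -340676 / 9718125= -0.04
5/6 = 0.83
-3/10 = -0.30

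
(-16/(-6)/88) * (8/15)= 8/495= 0.02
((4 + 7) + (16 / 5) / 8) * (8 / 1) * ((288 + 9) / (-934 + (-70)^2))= 22572 / 3305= 6.83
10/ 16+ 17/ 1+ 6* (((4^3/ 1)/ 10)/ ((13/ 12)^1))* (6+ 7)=19137/ 40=478.42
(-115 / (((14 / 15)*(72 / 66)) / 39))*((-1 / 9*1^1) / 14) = 82225 / 2352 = 34.96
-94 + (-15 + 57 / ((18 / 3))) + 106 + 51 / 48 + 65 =1161 / 16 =72.56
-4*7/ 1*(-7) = 196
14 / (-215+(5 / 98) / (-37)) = -50764 / 779595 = -0.07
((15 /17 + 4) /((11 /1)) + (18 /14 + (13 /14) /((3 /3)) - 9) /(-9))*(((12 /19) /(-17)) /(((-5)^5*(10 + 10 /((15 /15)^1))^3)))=28223 /15855262500000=0.00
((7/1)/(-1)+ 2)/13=-5/13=-0.38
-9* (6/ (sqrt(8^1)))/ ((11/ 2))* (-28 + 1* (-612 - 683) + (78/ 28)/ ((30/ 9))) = 4997781* sqrt(2)/ 1540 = 4589.56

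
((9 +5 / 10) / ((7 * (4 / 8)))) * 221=4199 / 7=599.86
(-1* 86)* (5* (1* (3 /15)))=-86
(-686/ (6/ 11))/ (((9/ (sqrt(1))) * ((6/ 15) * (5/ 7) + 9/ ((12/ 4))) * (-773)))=0.06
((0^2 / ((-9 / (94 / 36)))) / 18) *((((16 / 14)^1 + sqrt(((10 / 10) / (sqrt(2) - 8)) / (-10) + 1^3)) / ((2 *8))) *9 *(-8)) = 0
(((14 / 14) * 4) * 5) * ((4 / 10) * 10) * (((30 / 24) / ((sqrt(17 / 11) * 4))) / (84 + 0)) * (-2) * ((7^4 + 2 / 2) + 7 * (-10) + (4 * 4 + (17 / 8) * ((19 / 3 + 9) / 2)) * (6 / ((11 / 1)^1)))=-123075 * sqrt(187) / 1496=-1125.02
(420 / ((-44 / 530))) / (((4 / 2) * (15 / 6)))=-11130 / 11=-1011.82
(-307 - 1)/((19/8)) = -2464/19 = -129.68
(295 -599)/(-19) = 16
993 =993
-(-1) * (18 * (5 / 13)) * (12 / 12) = 90 / 13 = 6.92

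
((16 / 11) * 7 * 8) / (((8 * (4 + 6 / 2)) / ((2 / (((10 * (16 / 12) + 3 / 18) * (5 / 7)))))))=448 / 1485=0.30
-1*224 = -224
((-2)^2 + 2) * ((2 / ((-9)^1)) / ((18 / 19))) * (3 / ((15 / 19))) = -722 / 135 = -5.35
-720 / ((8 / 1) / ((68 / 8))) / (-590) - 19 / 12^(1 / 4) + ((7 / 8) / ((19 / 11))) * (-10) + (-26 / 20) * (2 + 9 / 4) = -19.50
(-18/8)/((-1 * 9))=1/4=0.25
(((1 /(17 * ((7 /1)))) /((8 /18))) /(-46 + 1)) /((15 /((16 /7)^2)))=-64 /437325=-0.00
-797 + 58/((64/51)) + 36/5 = -118973/160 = -743.58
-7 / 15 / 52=-0.01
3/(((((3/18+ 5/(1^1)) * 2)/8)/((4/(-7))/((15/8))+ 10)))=24432/1085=22.52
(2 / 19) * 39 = 78 / 19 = 4.11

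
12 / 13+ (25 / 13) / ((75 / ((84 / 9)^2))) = 1108 / 351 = 3.16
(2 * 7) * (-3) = -42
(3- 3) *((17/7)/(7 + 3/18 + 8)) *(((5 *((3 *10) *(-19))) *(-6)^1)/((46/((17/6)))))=0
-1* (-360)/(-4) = -90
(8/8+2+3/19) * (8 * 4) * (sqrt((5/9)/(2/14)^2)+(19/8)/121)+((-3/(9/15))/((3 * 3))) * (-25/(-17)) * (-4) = 97220/18513+4480 * sqrt(5)/19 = 532.49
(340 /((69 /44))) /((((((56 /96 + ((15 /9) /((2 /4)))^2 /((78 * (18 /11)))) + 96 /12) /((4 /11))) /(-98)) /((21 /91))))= -518192640 /2519857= -205.64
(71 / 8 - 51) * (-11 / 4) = 3707 / 32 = 115.84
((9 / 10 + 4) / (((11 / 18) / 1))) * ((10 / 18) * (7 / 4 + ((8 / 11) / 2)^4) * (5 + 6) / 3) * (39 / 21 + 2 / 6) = 16665271 / 263538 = 63.24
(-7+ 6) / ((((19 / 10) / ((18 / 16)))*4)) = -0.15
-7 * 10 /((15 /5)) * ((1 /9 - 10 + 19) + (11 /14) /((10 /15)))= -12965 /54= -240.09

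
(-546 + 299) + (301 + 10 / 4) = 113 / 2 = 56.50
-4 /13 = -0.31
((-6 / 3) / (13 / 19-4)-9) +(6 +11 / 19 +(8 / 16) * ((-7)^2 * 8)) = 232436 / 1197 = 194.18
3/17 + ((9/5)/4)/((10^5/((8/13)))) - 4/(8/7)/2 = -86937347/55250000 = -1.57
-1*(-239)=239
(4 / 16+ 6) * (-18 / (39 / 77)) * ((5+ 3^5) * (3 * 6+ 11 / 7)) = -1078084.62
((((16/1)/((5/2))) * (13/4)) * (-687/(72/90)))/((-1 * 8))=8931/4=2232.75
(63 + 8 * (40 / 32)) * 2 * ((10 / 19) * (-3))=-4380 / 19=-230.53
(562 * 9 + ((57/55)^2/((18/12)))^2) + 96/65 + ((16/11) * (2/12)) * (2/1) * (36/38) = 11437648871082/2260204375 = 5060.45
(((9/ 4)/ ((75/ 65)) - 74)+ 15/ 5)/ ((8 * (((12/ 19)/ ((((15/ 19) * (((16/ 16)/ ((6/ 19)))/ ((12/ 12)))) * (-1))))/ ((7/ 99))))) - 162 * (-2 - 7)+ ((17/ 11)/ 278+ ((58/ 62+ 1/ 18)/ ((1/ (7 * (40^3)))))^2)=6006116518132152230489/ 30468835584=197123270483.17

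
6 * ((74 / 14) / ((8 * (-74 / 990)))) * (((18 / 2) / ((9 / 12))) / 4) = -4455 / 28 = -159.11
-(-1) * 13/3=13/3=4.33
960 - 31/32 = 30689/32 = 959.03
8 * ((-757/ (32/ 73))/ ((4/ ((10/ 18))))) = -276305/ 144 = -1918.78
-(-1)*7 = 7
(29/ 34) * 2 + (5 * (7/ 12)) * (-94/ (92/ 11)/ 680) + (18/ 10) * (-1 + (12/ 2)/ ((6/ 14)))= 9405649/ 375360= 25.06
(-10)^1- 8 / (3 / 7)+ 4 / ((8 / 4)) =-80 / 3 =-26.67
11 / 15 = 0.73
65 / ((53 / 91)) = 5915 / 53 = 111.60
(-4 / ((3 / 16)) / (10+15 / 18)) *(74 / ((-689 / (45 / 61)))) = 85248 / 546377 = 0.16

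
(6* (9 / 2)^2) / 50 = 243 / 100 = 2.43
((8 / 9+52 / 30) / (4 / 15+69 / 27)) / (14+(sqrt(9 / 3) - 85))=-4189 / 319913 - 59* sqrt(3) / 319913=-0.01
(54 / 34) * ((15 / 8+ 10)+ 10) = 34.74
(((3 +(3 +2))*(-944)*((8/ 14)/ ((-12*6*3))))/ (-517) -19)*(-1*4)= 7441292/ 97713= 76.15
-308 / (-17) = 308 / 17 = 18.12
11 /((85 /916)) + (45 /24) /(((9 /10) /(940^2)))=469442728 /255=1840951.87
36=36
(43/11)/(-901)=-43/9911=-0.00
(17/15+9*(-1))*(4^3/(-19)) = 7552/285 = 26.50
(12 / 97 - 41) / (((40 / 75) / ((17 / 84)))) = -337025 / 21728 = -15.51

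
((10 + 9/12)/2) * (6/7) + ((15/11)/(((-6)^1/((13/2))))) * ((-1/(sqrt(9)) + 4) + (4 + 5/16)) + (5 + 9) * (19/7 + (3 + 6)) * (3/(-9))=-914345/14784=-61.85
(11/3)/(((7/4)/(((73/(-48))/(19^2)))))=-803/90972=-0.01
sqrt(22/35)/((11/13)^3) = 2197*sqrt(770)/46585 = 1.31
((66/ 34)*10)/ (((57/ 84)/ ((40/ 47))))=369600/ 15181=24.35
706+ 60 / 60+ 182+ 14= 903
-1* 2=-2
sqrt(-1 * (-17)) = sqrt(17) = 4.12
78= 78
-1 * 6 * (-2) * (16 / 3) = 64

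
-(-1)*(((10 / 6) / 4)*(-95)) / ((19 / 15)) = -125 / 4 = -31.25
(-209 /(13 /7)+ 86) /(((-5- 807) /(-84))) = -2.75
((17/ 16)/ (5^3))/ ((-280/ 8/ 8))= -0.00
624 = 624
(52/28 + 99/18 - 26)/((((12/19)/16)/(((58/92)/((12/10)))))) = -79895/322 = -248.12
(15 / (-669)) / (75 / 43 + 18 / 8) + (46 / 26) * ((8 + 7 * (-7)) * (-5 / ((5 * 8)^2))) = 140890943 / 637316160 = 0.22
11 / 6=1.83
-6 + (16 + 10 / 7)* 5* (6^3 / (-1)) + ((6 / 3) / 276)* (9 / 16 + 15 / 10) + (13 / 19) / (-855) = -1575865704751 / 83694240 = -18828.84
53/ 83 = 0.64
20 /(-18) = -10 /9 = -1.11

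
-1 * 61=-61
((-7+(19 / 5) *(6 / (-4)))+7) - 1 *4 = -97 / 10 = -9.70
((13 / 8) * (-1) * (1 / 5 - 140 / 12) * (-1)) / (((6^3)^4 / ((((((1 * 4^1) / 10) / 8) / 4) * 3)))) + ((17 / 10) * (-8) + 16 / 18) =-22135457710639 / 1741425868800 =-12.71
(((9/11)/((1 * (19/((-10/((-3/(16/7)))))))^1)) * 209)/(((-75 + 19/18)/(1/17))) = -8640/158389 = -0.05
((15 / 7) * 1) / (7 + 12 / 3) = 15 / 77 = 0.19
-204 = -204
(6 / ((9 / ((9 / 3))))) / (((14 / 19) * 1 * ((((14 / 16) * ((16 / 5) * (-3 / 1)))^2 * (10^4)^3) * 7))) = 19 / 3457440000000000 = 0.00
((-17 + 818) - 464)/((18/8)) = 1348/9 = 149.78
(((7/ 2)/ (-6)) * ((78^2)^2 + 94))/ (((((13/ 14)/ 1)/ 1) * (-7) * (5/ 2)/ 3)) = 51821210/ 13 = 3986246.92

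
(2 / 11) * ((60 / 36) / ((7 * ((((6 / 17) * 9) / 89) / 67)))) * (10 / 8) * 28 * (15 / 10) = 2534275 / 594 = 4266.46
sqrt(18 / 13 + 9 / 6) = 1.70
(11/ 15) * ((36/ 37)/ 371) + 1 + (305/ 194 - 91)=-1177407817/ 13315190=-88.43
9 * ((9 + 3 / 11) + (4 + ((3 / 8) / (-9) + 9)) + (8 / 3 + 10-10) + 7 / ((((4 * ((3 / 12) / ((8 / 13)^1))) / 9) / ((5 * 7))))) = 14227227 / 1144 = 12436.39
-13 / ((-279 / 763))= 35.55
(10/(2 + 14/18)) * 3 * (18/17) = 972/85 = 11.44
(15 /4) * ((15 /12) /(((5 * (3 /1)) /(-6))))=-15 /8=-1.88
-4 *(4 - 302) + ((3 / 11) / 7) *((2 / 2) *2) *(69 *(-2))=90956 / 77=1181.25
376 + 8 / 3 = 1136 / 3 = 378.67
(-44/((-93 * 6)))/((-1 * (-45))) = 22/12555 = 0.00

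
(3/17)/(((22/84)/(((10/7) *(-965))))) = -173700/187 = -928.88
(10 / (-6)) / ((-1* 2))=0.83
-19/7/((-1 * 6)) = 19/42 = 0.45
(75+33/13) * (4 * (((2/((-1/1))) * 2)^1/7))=-2304/13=-177.23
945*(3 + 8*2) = 17955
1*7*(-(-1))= 7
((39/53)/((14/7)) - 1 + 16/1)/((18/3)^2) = 181/424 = 0.43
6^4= 1296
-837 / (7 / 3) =-2511 / 7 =-358.71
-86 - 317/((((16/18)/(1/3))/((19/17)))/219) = -3968807/136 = -29182.40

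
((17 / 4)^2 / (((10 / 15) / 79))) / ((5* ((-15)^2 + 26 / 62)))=2123283 / 1118080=1.90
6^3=216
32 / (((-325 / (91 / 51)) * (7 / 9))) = -96 / 425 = -0.23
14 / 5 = 2.80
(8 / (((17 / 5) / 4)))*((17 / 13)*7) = 86.15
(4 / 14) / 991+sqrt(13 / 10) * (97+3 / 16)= 2 / 6937+311 * sqrt(130) / 32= 110.81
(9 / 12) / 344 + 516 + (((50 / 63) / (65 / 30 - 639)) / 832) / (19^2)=267372574077097 / 518161713888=516.00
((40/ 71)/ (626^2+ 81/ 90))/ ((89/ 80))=32000/ 24762701311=0.00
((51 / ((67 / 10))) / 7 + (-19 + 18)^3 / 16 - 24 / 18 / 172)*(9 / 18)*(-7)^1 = -984635 / 276576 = -3.56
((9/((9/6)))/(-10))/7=-3/35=-0.09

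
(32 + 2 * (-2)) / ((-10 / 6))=-84 / 5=-16.80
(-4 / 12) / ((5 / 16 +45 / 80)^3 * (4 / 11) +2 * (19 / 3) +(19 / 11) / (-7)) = -9856 / 374435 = -0.03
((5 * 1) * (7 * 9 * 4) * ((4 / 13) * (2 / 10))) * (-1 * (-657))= 662256 / 13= 50942.77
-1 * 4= -4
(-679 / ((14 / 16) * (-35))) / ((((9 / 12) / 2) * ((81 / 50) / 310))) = 11313.82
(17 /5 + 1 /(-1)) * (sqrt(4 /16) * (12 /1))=72 /5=14.40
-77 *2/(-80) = 77/40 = 1.92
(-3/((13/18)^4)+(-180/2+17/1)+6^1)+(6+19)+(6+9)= -1086075/28561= -38.03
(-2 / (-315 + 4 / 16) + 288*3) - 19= 1063863 / 1259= 845.01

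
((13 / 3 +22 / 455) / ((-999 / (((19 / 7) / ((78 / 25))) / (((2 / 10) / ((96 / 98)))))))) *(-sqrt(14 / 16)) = 5681950 *sqrt(14) / 1216089693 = 0.02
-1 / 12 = -0.08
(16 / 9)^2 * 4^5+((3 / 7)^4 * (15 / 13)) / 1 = 8182399087 / 2528253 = 3236.38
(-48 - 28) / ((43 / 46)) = -3496 / 43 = -81.30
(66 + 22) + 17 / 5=457 / 5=91.40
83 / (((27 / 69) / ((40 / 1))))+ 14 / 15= 381842 / 45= 8485.38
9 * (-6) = -54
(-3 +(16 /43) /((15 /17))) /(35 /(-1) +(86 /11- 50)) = 18293 /547605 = 0.03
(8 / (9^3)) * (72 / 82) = 32 / 3321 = 0.01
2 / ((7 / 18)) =36 / 7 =5.14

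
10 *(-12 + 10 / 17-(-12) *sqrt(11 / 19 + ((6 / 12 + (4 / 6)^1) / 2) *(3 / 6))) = -1940 / 17 + 10 *sqrt(45258) / 19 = -2.15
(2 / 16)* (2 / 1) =1 / 4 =0.25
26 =26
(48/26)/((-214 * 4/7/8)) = -168/1391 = -0.12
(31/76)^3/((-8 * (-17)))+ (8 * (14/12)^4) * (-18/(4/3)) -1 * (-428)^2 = -32844494147683/179102208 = -183384.08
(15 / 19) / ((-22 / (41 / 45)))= -41 / 1254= -0.03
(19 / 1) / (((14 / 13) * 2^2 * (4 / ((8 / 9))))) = 247 / 252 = 0.98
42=42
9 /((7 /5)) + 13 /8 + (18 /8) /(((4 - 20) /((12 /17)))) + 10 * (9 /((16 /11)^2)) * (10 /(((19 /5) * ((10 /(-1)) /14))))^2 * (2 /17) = 13039555 /171836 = 75.88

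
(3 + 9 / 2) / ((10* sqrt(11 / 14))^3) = 21* sqrt(154) / 24200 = 0.01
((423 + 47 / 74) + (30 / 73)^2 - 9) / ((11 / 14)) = 1145034149 / 2168903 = 527.93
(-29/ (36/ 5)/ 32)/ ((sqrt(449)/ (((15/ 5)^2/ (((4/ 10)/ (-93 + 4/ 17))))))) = 1143325 * sqrt(449)/ 1954048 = 12.40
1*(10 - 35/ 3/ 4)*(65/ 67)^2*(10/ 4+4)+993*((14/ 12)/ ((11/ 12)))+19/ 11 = 1551147731/ 1185096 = 1308.88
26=26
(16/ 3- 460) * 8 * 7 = -76384/ 3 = -25461.33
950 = 950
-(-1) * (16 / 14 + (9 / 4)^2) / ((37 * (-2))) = -695 / 8288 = -0.08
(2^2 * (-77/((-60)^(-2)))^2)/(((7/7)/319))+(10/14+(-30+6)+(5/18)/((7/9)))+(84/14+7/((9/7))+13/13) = 12354002115838679/126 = 98047635839989.52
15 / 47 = 0.32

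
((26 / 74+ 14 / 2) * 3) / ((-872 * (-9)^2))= -34 / 108891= -0.00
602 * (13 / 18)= 3913 / 9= 434.78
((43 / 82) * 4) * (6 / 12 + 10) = 903 / 41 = 22.02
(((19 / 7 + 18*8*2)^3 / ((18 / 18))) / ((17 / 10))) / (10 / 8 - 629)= -337095715000 / 14641641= -23023.08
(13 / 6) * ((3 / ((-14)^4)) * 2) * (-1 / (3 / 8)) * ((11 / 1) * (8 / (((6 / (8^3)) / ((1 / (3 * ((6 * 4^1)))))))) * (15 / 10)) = -9152 / 64827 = -0.14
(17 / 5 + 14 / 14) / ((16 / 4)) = 11 / 10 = 1.10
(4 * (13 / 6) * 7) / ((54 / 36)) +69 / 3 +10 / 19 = 10939 / 171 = 63.97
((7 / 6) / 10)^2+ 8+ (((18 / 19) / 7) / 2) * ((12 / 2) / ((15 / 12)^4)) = 97913581 / 11970000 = 8.18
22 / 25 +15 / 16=727 / 400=1.82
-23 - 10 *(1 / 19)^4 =-2997393 / 130321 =-23.00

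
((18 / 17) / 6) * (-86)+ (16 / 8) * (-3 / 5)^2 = -6144 / 425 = -14.46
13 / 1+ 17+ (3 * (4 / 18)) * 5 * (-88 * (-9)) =2670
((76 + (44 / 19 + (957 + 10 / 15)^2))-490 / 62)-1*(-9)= 4862102947 / 5301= 917204.86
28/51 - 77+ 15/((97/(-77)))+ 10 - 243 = -1589759/4947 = -321.36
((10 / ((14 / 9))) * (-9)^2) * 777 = 404595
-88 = -88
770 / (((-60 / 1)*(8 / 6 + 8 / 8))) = -11 / 2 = -5.50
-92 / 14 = -46 / 7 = -6.57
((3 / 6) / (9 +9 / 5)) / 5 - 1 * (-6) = 649 / 108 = 6.01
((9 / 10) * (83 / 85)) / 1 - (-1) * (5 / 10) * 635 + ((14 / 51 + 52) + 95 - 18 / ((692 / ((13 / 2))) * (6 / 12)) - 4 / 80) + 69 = 27728363 / 51900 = 534.27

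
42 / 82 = 21 / 41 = 0.51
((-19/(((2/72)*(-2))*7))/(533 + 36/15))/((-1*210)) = -57/131173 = -0.00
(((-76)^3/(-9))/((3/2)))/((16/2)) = 109744/27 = 4064.59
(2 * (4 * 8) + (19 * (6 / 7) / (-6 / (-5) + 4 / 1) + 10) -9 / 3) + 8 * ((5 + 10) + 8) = 23490 / 91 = 258.13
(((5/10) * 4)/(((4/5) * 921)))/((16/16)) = 5/1842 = 0.00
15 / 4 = 3.75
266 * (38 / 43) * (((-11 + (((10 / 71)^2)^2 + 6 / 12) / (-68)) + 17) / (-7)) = -7476490505415 / 37151877622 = -201.24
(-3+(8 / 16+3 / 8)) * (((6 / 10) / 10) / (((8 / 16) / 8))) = -2.04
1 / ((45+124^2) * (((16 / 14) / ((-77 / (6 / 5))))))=-385 / 105744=-0.00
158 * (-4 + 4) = 0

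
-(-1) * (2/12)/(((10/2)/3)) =1/10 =0.10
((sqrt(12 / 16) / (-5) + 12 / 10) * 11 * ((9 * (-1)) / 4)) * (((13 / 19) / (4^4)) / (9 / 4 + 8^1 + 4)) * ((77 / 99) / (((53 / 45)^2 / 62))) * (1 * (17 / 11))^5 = -1622193721785 / 950188250176 + 540731240595 * sqrt(3) / 3800753000704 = -1.46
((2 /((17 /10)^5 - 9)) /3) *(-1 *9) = -600000 /519857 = -1.15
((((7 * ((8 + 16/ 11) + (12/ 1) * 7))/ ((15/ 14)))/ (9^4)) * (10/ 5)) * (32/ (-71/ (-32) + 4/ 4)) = 206323712/ 111504195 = 1.85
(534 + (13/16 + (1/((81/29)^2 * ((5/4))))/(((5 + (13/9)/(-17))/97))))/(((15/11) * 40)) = 16186386601/1644624000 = 9.84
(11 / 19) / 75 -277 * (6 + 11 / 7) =-2097.28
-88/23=-3.83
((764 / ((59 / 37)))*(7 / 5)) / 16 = 49469 / 1180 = 41.92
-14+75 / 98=-1297 / 98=-13.23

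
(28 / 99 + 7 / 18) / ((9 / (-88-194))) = -21.05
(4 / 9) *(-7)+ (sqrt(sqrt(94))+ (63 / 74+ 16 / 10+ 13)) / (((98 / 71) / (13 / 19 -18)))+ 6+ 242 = 45219019 / 885780 -3337 *94^(1 / 4) / 266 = 11.99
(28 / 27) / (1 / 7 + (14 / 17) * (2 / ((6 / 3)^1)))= 3332 / 3105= 1.07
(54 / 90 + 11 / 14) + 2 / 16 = 423 / 280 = 1.51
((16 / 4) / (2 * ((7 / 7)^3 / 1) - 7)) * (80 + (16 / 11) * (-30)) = -320 / 11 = -29.09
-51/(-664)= 51/664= 0.08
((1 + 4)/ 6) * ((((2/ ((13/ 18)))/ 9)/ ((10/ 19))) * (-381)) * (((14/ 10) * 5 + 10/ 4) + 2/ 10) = -234061/ 130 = -1800.47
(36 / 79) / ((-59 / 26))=-936 / 4661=-0.20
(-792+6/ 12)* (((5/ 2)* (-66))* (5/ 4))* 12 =3917925/ 2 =1958962.50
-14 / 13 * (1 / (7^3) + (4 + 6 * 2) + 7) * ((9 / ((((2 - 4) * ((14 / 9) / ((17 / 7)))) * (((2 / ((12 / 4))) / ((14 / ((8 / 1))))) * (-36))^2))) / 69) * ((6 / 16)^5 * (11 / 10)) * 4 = 107558847 / 245802991616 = 0.00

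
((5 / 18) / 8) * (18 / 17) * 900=1125 / 34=33.09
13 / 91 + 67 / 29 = 498 / 203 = 2.45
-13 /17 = -0.76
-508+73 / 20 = -10087 / 20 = -504.35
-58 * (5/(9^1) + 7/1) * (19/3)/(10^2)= -18734/675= -27.75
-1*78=-78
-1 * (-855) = 855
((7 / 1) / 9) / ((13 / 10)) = 70 / 117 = 0.60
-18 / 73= -0.25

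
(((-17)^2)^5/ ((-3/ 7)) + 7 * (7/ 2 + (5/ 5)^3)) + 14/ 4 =-14111957303038/ 3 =-4703985767679.33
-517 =-517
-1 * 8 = -8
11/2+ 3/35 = 391/70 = 5.59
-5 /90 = -1 /18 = -0.06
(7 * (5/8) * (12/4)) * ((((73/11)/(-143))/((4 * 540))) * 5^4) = -319375/1812096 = -0.18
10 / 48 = 5 / 24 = 0.21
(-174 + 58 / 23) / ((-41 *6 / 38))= 74936 / 2829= 26.49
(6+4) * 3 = 30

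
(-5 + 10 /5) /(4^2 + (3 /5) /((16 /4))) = -60 /323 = -0.19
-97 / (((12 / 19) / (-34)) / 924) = 4824974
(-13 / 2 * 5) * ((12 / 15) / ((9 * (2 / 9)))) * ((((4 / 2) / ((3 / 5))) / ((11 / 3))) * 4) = -520 / 11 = -47.27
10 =10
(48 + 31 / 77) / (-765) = -3727 / 58905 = -0.06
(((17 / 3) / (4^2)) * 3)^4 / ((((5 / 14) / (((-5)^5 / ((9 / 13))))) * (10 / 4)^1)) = -950051375 / 147456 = -6442.95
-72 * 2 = -144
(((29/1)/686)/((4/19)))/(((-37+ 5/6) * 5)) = -1653/1488620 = -0.00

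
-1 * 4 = -4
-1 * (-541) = 541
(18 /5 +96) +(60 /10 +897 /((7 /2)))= 12666 /35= 361.89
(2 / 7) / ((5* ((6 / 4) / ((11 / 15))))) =44 / 1575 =0.03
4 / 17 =0.24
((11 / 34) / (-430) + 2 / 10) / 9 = 971 / 43860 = 0.02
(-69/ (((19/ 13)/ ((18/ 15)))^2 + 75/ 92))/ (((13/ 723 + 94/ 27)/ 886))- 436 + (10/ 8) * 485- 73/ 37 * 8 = -4035474952003409/ 541997619100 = -7445.56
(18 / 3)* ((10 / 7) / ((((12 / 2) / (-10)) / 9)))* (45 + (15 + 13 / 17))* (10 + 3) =-12086100 / 119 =-101563.87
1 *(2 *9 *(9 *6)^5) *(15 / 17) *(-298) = -36944417831040 / 17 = -2173201048884.71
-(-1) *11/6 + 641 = 3857/6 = 642.83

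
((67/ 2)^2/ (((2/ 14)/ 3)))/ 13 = 94269/ 52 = 1812.87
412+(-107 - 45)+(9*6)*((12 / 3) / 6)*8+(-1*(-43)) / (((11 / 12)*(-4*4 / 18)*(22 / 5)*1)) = 259427 / 484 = 536.01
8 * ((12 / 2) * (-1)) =-48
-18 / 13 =-1.38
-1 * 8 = -8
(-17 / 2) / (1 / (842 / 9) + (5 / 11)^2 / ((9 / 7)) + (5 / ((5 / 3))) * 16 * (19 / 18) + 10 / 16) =-0.17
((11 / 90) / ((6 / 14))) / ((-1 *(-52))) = 0.01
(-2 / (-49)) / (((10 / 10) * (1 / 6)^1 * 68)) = 3 / 833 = 0.00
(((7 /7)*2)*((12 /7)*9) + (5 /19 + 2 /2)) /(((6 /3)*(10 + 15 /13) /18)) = 499824 /19285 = 25.92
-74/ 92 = -37/ 46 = -0.80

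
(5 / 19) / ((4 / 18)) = 45 / 38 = 1.18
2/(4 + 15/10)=4/11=0.36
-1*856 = -856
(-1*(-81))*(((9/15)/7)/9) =27/35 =0.77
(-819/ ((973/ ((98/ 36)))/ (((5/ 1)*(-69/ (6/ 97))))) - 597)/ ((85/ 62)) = 12352229/ 1390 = 8886.50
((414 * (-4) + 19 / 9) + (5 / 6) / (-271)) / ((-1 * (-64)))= -8067685 / 312192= -25.84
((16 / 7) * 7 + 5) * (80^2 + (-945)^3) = -17721946725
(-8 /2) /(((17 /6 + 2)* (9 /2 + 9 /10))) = -0.15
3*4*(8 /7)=96 /7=13.71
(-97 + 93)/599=-4/599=-0.01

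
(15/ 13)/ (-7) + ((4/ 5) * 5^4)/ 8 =11345/ 182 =62.34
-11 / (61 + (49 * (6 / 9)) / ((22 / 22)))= -33 / 281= -0.12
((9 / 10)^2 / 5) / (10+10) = 81 / 10000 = 0.01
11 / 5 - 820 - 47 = -4324 / 5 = -864.80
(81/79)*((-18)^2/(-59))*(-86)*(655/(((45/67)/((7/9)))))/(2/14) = 11983554072/4661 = 2571026.40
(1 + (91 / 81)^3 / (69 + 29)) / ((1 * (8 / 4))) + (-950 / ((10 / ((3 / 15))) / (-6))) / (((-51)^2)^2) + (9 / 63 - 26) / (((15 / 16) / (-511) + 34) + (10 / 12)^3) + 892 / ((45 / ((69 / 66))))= 1526687857251926066899 / 74535597163197674460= 20.48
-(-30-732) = 762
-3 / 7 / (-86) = 3 / 602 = 0.00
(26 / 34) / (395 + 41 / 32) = 416 / 215577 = 0.00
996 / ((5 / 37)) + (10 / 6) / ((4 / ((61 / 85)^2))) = 127806457 / 17340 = 7370.61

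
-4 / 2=-2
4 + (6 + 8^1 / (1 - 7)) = 26 / 3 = 8.67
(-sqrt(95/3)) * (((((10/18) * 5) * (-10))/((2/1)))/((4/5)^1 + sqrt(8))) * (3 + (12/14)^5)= -12124375 * sqrt(285)/6958098 + 60621875 * sqrt(570)/13916196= 74.59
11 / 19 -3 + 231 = 4343 / 19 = 228.58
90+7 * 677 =4829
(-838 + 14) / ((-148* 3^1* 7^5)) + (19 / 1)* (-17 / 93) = -66951357 / 19277629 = -3.47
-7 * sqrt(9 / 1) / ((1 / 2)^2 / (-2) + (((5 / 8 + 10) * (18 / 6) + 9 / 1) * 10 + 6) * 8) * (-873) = 146664 / 26543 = 5.53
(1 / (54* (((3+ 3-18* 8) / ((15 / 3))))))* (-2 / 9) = 5 / 33534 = 0.00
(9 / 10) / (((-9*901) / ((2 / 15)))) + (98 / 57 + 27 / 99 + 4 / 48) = 117241789 / 56492700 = 2.08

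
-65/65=-1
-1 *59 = -59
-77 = -77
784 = 784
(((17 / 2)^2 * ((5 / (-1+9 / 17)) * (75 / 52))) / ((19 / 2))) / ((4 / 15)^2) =-414534375 / 252928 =-1638.94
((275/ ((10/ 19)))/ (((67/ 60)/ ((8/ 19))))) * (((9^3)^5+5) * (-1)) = -40563626024618400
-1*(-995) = 995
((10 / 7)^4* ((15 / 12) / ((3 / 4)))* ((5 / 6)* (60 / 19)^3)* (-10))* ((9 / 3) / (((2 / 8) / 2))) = -720000000000 / 16468459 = -43719.94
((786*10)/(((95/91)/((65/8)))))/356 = 2324595/13528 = 171.84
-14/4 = -7/2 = -3.50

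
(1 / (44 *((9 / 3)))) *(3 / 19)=1 / 836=0.00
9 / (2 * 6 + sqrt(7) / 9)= 8748 / 11657 - 81 * sqrt(7) / 11657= 0.73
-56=-56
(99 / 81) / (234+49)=11 / 2547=0.00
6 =6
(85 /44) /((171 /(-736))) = -15640 /1881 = -8.31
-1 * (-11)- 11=0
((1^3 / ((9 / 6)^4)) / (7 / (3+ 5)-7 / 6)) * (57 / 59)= -0.65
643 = 643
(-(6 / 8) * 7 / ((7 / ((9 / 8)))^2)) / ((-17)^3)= 243 / 8804096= 0.00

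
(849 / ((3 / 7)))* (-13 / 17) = -1514.88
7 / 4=1.75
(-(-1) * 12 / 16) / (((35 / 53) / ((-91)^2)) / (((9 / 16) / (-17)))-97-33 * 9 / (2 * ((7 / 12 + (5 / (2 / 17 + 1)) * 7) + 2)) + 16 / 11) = -143926369587 / 19176463353548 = -0.01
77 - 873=-796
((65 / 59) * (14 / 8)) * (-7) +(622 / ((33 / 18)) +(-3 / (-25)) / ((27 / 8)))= 190307093 / 584100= 325.81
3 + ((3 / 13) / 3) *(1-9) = 31 / 13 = 2.38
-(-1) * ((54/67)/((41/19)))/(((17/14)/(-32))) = -459648/46699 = -9.84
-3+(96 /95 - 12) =-1329 /95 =-13.99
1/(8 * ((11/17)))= 17/88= 0.19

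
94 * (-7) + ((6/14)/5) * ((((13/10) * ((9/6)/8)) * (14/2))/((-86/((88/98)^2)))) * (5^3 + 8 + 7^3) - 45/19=-4630965286/7005775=-661.02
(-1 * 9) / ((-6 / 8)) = 12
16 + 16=32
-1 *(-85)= 85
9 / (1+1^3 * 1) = 9 / 2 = 4.50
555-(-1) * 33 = 588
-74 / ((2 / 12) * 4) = -111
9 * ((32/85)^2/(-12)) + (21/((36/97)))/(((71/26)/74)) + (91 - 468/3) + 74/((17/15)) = 2359966816/1538925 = 1533.52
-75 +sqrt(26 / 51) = -75 +sqrt(1326) / 51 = -74.29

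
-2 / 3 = -0.67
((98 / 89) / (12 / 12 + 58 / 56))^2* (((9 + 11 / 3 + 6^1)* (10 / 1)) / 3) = 18.20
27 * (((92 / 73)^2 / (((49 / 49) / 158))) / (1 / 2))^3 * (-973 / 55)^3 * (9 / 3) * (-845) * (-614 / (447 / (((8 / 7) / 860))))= -14108392335036806429009801842262016 / 161316931775819026625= -87457603983214.47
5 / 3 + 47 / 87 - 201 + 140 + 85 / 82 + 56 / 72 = -1219459 / 21402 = -56.98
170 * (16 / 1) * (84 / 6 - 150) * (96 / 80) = -443904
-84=-84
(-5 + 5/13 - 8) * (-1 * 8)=1312/13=100.92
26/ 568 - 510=-144827/ 284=-509.95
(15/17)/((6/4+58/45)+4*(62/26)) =17550/245191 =0.07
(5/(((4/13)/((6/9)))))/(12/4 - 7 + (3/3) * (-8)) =-65/72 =-0.90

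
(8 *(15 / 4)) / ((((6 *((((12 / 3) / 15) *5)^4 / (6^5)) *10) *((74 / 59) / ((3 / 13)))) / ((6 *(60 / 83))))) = 156775095 / 159692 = 981.73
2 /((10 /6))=6 /5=1.20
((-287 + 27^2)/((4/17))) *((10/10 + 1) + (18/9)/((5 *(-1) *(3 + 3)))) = 108953/30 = 3631.77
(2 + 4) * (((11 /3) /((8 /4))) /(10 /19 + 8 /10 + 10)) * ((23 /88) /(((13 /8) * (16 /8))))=2185 /27976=0.08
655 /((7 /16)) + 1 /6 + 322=1819.31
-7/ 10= -0.70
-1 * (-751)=751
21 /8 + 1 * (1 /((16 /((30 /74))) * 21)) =10883 /4144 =2.63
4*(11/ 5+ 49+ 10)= 1224/ 5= 244.80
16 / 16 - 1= 0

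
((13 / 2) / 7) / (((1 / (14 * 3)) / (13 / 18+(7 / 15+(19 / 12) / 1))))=6487 / 60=108.12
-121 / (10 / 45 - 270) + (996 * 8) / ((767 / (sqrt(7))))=1089 / 2428 + 7968 * sqrt(7) / 767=27.93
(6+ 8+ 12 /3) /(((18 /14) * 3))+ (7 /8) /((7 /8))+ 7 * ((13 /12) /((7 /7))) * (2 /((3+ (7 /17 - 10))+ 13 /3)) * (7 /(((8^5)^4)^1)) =5.67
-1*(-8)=8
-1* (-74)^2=-5476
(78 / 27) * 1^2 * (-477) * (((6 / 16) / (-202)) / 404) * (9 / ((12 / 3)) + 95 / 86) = 1192659 / 56146304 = 0.02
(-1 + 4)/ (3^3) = 0.11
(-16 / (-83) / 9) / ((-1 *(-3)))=16 / 2241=0.01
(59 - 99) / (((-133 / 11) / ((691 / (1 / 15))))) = 4560600 / 133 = 34290.23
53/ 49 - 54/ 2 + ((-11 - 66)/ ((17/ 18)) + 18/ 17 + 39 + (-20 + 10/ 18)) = -650990/ 7497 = -86.83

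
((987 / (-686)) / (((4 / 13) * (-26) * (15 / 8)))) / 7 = 47 / 3430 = 0.01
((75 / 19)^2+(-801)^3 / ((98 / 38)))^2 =12425578983522303895991556 / 312900721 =39710931134359079.65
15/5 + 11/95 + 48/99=11288/3135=3.60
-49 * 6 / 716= -147 / 358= -0.41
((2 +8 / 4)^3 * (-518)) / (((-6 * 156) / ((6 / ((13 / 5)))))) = 41440 / 507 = 81.74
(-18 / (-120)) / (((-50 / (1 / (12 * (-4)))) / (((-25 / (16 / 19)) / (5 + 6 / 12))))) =-19 / 56320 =-0.00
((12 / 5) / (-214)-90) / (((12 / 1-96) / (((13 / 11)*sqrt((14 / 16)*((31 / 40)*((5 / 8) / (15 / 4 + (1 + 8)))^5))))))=260845*sqrt(22134) / 69946341696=0.00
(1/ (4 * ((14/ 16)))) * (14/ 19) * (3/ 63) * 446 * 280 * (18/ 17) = 428160/ 323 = 1325.57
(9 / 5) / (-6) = -3 / 10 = -0.30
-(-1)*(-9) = -9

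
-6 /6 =-1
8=8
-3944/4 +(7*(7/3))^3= 91027/27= 3371.37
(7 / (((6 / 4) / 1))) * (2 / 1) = 28 / 3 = 9.33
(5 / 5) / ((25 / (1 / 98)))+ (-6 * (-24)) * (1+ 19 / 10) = 1023121 / 2450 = 417.60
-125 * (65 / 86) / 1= -8125 / 86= -94.48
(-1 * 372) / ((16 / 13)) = -1209 / 4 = -302.25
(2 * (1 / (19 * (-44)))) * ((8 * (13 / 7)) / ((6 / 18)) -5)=-277 / 2926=-0.09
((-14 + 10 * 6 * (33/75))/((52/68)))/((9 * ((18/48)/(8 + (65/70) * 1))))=105400/2457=42.90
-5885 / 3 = -1961.67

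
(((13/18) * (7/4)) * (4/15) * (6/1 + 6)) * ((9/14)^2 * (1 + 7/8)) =351/112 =3.13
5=5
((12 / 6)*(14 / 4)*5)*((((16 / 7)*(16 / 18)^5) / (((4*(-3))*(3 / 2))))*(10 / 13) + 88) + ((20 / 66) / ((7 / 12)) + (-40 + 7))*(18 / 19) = 30800834071526 / 10107476379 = 3047.33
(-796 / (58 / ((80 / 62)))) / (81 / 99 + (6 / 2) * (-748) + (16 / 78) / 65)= 443929200 / 56233382263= 0.01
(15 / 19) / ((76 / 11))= 165 / 1444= 0.11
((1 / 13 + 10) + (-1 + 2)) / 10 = 72 / 65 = 1.11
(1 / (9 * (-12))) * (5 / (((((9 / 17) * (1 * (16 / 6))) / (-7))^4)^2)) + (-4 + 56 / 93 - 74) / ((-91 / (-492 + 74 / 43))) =-24991639789468978247411 / 1442066310233063424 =-17330.44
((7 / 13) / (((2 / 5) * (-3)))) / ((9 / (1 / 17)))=-35 / 11934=-0.00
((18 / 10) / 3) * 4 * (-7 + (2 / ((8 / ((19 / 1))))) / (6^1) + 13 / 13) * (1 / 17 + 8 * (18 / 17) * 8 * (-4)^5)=1734775 / 2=867387.50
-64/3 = -21.33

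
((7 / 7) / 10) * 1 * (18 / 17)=9 / 85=0.11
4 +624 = 628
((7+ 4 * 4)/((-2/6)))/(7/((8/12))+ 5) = -4.45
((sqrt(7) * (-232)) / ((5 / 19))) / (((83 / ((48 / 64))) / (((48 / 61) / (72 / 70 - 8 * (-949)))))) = -9576 * sqrt(7) / 11599333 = -0.00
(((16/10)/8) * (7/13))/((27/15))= 7/117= 0.06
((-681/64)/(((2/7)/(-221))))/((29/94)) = 49514829/1856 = 26678.25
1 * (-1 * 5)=-5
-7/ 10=-0.70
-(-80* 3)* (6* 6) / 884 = 2160 / 221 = 9.77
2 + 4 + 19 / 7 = 8.71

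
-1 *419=-419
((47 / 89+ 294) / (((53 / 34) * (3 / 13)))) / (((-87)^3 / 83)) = -961650118 / 9318475953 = -0.10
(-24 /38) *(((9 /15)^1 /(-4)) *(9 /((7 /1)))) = 0.12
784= 784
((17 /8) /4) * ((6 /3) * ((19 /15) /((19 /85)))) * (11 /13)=3179 /624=5.09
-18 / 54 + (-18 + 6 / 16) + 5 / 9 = -1253 / 72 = -17.40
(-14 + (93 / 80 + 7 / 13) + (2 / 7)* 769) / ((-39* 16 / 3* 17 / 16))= -1509983 / 1608880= -0.94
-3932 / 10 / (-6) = 983 / 15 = 65.53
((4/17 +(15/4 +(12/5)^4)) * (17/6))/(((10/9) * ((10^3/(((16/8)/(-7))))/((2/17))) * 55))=-4738269/81812500000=-0.00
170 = 170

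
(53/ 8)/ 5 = 53/ 40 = 1.32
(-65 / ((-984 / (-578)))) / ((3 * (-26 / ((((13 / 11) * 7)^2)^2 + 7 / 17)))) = 4129147085 / 1800843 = 2292.90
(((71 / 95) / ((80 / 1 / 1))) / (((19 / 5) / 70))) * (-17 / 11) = -8449 / 31768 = -0.27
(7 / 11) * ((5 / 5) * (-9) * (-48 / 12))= 252 / 11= 22.91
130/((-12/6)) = -65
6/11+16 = 182/11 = 16.55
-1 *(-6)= 6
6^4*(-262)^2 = 88962624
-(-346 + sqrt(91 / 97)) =346-sqrt(8827) / 97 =345.03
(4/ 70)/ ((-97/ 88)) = -176/ 3395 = -0.05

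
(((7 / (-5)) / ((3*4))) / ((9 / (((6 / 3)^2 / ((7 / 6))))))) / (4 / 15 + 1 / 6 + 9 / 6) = -2 / 87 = -0.02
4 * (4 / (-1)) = -16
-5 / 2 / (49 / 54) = -135 / 49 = -2.76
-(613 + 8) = -621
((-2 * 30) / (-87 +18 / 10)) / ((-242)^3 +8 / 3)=-75 / 1509369688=-0.00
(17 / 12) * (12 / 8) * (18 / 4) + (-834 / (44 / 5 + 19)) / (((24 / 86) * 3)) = -1261 / 48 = -26.27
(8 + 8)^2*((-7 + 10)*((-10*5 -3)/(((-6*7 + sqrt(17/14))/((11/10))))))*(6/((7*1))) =1343232*sqrt(238)/863765 + 112831488/123395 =938.38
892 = 892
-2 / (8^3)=-1 / 256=-0.00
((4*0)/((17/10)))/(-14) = 0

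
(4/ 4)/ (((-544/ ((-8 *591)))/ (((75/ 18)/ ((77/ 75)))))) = 35.27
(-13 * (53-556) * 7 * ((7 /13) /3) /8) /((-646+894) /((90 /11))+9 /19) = 33.36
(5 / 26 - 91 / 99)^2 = 3500641 / 6625476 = 0.53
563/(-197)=-2.86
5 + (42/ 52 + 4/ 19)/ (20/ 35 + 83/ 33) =1877303/ 352222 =5.33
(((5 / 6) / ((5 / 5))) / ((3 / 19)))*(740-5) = 23275 / 6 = 3879.17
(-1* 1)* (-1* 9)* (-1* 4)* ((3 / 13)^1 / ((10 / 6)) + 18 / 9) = -5004 / 65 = -76.98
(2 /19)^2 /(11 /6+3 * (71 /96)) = 384 /140429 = 0.00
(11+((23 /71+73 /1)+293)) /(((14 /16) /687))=147237840 /497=296253.20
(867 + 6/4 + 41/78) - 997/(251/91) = 507.56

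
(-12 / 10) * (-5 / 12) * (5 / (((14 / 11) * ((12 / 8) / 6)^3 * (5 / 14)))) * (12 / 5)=4224 / 5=844.80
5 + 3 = 8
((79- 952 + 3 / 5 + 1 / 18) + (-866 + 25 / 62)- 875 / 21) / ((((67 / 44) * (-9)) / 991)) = 128686.60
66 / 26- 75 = -942 / 13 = -72.46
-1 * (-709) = 709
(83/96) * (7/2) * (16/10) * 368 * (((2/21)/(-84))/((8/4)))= -1909/1890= -1.01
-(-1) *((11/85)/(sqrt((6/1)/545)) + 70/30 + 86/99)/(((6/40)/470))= 10340 *sqrt(3270)/153 + 2979800/297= 13897.58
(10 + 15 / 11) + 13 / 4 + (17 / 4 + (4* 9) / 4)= 613 / 22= 27.86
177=177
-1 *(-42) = 42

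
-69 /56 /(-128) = 69 /7168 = 0.01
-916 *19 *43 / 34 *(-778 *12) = 3493400496 / 17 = 205494146.82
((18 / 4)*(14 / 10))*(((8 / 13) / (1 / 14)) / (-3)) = -1176 / 65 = -18.09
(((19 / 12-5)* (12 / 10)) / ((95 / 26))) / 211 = -533 / 100225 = -0.01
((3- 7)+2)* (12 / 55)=-24 / 55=-0.44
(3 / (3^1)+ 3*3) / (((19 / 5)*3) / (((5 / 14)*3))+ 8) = 125 / 233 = 0.54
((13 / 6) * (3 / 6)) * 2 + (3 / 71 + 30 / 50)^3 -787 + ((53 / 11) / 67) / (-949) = -147299363317331869 / 187745704682250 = -784.57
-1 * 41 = -41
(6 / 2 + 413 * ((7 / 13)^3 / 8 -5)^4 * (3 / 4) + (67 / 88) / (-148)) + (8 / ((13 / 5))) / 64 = 29610059793152372254723473 / 155358341445218582528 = 190592.02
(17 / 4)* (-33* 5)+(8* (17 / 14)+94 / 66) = -690.11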